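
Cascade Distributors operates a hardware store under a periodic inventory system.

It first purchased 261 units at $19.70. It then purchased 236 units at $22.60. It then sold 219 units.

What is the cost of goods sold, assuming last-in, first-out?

Sale 1 (219) [LIFO — newest first]: 219 @ $22.60 = $4,949.40
Ending inventory: 261 @ $19.70 + 17 @ $22.60 = $5,525.90

COGS = $4,949.40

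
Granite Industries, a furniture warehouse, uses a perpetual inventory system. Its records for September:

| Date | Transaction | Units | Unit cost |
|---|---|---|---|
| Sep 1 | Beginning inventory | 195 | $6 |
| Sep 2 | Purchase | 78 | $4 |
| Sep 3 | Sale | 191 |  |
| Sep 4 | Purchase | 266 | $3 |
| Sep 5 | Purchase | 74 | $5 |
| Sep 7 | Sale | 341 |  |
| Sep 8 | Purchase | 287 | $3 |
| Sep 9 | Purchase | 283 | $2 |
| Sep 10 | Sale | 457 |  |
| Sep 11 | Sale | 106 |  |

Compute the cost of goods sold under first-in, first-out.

COGS = $3,901

Sep 3, 191 sold [FIFO — oldest first]: 191 @ $6 = $1,146
Sep 7, 341 sold [FIFO — oldest first]: 4 @ $6 + 78 @ $4 + 259 @ $3 = $1,113
Sep 10, 457 sold [FIFO — oldest first]: 7 @ $3 + 74 @ $5 + 287 @ $3 + 89 @ $2 = $1,430
Sep 11, 106 sold [FIFO — oldest first]: 106 @ $2 = $212
Total COGS = $1,146 + $1,113 + $1,430 + $212 = $3,901
Ending inventory: 88 @ $2 = $176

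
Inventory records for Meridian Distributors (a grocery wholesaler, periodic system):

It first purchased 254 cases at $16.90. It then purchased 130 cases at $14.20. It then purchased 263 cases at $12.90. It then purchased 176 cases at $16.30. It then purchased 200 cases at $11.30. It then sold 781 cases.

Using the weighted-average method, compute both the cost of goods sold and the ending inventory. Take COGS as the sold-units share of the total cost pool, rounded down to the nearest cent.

Sale 1, sell 781: 781/1023 × $14,660.10 → $11,192.11
Ending inventory (cost pool remaining) = $3,467.99
Check: goods available $14,660.10 = COGS $11,192.11 + ending $3,467.99

COGS = $11,192.11; ending inventory = $3,467.99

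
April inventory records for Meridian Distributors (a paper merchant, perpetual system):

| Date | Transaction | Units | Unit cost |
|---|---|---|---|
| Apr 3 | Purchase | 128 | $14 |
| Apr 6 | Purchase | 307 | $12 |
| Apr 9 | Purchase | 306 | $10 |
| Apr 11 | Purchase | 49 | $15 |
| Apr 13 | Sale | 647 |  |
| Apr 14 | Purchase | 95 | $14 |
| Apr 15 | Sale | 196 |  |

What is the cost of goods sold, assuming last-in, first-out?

Apr 13, 647 sold [LIFO — newest first]: 49 @ $15 + 306 @ $10 + 292 @ $12 = $7,299
Apr 15, 196 sold [LIFO — newest first]: 95 @ $14 + 15 @ $12 + 86 @ $14 = $2,714
Total COGS = $7,299 + $2,714 = $10,013
Ending inventory: 42 @ $14 = $588

COGS = $10,013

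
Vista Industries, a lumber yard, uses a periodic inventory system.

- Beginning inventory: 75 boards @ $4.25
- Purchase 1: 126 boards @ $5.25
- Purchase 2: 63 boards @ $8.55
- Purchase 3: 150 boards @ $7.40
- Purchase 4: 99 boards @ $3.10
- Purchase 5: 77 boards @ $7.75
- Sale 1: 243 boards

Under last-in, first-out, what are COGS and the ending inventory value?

Sale 1 (243) [LIFO — newest first]: 77 @ $7.75 + 99 @ $3.10 + 67 @ $7.40 = $1,399.45
Ending inventory: 75 @ $4.25 + 126 @ $5.25 + 63 @ $8.55 + 83 @ $7.40 = $2,133.10

COGS = $1,399.45; ending inventory = $2,133.10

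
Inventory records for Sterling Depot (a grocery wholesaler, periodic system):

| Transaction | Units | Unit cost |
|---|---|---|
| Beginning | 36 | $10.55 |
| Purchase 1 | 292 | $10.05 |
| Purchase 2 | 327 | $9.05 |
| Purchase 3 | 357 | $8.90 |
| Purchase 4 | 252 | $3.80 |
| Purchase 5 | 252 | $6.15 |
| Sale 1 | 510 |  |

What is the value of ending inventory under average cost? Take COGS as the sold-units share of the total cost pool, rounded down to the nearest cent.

Sale 1, sell 510: 510/1516 × $11,958.45 → $4,022.96
Ending inventory (cost pool remaining) = $7,935.49

Ending inventory = $7,935.49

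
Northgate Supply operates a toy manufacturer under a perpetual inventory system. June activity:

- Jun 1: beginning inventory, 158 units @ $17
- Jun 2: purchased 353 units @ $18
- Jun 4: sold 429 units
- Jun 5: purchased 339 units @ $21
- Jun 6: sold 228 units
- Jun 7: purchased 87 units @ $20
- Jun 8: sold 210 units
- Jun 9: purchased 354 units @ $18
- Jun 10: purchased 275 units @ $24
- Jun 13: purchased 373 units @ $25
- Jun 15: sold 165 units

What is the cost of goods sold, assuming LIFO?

Jun 4, 429 sold [LIFO — newest first]: 353 @ $18 + 76 @ $17 = $7,646
Jun 6, 228 sold [LIFO — newest first]: 228 @ $21 = $4,788
Jun 8, 210 sold [LIFO — newest first]: 87 @ $20 + 111 @ $21 + 12 @ $17 = $4,275
Jun 15, 165 sold [LIFO — newest first]: 165 @ $25 = $4,125
Total COGS = $7,646 + $4,788 + $4,275 + $4,125 = $20,834
Ending inventory: 70 @ $17 + 354 @ $18 + 275 @ $24 + 208 @ $25 = $19,362
Check: goods available $40,196 = COGS $20,834 + ending $19,362

COGS = $20,834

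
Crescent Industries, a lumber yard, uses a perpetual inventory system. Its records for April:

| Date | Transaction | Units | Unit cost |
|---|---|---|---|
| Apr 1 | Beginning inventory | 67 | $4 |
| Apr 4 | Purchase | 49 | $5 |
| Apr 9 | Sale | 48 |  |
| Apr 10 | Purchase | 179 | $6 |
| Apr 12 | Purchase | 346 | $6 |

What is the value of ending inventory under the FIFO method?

Apr 9, 48 sold [FIFO — oldest first]: 48 @ $4 = $192
Ending inventory: 19 @ $4 + 49 @ $5 + 179 @ $6 + 346 @ $6 = $3,471
Check: goods available $3,663 = COGS $192 + ending $3,471

Ending inventory = $3,471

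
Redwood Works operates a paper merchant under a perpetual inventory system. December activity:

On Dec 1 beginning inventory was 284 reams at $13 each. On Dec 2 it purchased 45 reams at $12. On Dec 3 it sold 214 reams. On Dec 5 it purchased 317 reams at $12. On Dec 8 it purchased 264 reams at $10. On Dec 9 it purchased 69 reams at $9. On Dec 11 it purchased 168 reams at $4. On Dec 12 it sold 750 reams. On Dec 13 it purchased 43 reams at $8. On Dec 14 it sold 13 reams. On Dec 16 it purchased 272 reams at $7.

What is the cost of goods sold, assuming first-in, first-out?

COGS = $11,279

Dec 3, 214 sold [FIFO — oldest first]: 214 @ $13 = $2,782
Dec 12, 750 sold [FIFO — oldest first]: 70 @ $13 + 45 @ $12 + 317 @ $12 + 264 @ $10 + 54 @ $9 = $8,380
Dec 14, 13 sold [FIFO — oldest first]: 13 @ $9 = $117
Total COGS = $2,782 + $8,380 + $117 = $11,279
Ending inventory: 2 @ $9 + 168 @ $4 + 43 @ $8 + 272 @ $7 = $2,938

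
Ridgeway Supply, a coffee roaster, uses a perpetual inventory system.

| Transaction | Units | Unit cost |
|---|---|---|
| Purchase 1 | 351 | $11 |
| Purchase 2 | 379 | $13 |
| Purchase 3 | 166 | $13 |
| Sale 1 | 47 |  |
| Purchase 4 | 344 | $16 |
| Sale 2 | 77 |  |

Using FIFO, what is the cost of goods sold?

COGS = $1,364

Sale 1 (47) [FIFO — oldest first]: 47 @ $11 = $517
Sale 2 (77) [FIFO — oldest first]: 77 @ $11 = $847
Total COGS = $517 + $847 = $1,364
Ending inventory: 227 @ $11 + 379 @ $13 + 166 @ $13 + 344 @ $16 = $15,086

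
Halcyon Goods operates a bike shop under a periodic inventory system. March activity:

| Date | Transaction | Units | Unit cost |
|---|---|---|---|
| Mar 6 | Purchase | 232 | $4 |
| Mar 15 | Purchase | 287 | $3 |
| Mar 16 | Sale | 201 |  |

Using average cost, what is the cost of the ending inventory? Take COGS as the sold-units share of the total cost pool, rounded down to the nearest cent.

Ending inventory = $1,096.16

Mar 16, sell 201: 201/519 × $1,789.00 → $692.84
Ending inventory (cost pool remaining) = $1,096.16
Check: goods available $1,789.00 = COGS $692.84 + ending $1,096.16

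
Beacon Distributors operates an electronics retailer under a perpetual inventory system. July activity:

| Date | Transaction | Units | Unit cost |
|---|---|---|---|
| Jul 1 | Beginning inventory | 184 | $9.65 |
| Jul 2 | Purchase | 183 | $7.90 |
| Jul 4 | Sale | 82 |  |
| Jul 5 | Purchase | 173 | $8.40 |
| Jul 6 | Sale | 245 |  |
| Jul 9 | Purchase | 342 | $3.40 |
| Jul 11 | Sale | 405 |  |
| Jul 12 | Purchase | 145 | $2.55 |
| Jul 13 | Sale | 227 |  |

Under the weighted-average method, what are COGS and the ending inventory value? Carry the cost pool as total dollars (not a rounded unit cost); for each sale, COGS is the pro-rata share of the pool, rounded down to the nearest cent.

COGS = $5,934.79; ending inventory = $272.26

After Jul 1: 184 on hand, pool $1,775.60 (≈ $9.6500 each)
After Jul 2: 367 on hand, pool $3,221.30 (≈ $8.7774 each)
Jul 4, sell 82: 82/367 × $3,221.30 → $719.74
After Jul 5: 458 on hand, pool $3,954.76 (≈ $8.6348 each)
Jul 6, sell 245: 245/458 × $3,954.76 → $2,115.53
After Jul 9: 555 on hand, pool $3,002.03 (≈ $5.4091 each)
Jul 11, sell 405: 405/555 × $3,002.03 → $2,190.67
After Jul 12: 295 on hand, pool $1,181.11 (≈ $4.0038 each)
Jul 13, sell 227: 227/295 × $1,181.11 → $908.85
Total COGS = $719.74 + $2,115.53 + $2,190.67 + $908.85 = $5,934.79
Ending inventory (cost pool remaining) = $272.26
Check: goods available $6,207.05 = COGS $5,934.79 + ending $272.26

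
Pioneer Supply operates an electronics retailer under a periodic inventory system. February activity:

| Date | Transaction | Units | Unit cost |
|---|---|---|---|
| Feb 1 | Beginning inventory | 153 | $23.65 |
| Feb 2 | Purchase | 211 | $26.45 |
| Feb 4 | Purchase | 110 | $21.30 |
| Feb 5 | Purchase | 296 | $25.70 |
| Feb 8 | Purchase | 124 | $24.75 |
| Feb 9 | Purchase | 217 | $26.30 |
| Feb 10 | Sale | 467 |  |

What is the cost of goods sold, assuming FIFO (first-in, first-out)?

Feb 10, 467 sold [FIFO — oldest first]: 153 @ $23.65 + 211 @ $26.45 + 103 @ $21.30 = $11,393.30
Ending inventory: 7 @ $21.30 + 296 @ $25.70 + 124 @ $24.75 + 217 @ $26.30 = $16,532.40

COGS = $11,393.30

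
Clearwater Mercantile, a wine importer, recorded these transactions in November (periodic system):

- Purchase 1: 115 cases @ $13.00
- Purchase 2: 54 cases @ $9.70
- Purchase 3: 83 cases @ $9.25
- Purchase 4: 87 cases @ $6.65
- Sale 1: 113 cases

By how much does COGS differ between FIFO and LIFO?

FIFO COGS: 113 @ $13.00 = $1,469.00
LIFO COGS: 87 @ $6.65 + 26 @ $9.25 = $819.05
Difference = |$1,469.00 − $819.05| = $649.95

$649.95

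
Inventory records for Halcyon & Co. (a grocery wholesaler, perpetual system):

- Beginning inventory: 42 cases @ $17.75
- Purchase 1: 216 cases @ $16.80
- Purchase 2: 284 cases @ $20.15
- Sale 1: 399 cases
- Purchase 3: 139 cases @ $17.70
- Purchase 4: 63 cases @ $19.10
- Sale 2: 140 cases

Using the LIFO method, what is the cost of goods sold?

Sale 1 (399) [LIFO — newest first]: 284 @ $20.15 + 115 @ $16.80 = $7,654.60
Sale 2 (140) [LIFO — newest first]: 63 @ $19.10 + 77 @ $17.70 = $2,566.20
Total COGS = $7,654.60 + $2,566.20 = $10,220.80
Ending inventory: 42 @ $17.75 + 101 @ $16.80 + 62 @ $17.70 = $3,539.70

COGS = $10,220.80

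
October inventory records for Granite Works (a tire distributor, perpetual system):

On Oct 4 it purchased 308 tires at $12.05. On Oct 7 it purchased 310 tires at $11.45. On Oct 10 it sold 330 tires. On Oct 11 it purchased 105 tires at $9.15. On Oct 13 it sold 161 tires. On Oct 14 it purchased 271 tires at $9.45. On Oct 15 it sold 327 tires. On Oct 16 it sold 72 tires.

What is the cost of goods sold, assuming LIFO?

COGS = $9,529.40

Oct 10, 330 sold [LIFO — newest first]: 310 @ $11.45 + 20 @ $12.05 = $3,790.50
Oct 13, 161 sold [LIFO — newest first]: 105 @ $9.15 + 56 @ $12.05 = $1,635.55
Oct 15, 327 sold [LIFO — newest first]: 271 @ $9.45 + 56 @ $12.05 = $3,235.75
Oct 16, 72 sold [LIFO — newest first]: 72 @ $12.05 = $867.60
Total COGS = $3,790.50 + $1,635.55 + $3,235.75 + $867.60 = $9,529.40
Ending inventory: 104 @ $12.05 = $1,253.20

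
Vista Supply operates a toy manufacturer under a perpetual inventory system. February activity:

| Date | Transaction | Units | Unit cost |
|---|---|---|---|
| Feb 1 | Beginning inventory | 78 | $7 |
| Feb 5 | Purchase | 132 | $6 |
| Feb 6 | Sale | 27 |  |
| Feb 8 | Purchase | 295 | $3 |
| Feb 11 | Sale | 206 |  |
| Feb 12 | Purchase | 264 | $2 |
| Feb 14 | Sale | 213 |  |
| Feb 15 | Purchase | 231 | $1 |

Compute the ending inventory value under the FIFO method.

Ending inventory = $936

Feb 6, 27 sold [FIFO — oldest first]: 27 @ $7 = $189
Feb 11, 206 sold [FIFO — oldest first]: 51 @ $7 + 132 @ $6 + 23 @ $3 = $1,218
Feb 14, 213 sold [FIFO — oldest first]: 213 @ $3 = $639
Total COGS = $189 + $1,218 + $639 = $2,046
Ending inventory: 59 @ $3 + 264 @ $2 + 231 @ $1 = $936
Check: goods available $2,982 = COGS $2,046 + ending $936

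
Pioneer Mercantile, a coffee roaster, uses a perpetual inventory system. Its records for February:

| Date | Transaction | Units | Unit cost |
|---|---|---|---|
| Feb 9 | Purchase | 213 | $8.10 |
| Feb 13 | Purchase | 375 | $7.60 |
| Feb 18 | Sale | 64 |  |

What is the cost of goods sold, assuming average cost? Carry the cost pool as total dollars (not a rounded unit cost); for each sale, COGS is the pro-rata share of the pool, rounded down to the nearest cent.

COGS = $497.99

After Feb 9: 213 on hand, pool $1,725.30 (≈ $8.1000 each)
After Feb 13: 588 on hand, pool $4,575.30 (≈ $7.7811 each)
Feb 18, sell 64: 64/588 × $4,575.30 → $497.99
Ending inventory (cost pool remaining) = $4,077.31
Check: goods available $4,575.30 = COGS $497.99 + ending $4,077.31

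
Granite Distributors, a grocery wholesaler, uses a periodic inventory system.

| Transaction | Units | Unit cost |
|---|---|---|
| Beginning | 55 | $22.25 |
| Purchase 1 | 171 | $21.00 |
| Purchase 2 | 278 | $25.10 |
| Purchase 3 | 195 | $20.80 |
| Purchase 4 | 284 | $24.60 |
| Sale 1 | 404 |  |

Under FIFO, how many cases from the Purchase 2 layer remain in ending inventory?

100

Sale 1 (404) [FIFO — oldest first]: 55 @ $22.25 + 171 @ $21.00 + 178 @ $25.10 = $9,282.55
Ending inventory: 100 @ $25.10 + 195 @ $20.80 + 284 @ $24.60 = $13,552.40
Check: goods available $22,834.95 = COGS $9,282.55 + ending $13,552.40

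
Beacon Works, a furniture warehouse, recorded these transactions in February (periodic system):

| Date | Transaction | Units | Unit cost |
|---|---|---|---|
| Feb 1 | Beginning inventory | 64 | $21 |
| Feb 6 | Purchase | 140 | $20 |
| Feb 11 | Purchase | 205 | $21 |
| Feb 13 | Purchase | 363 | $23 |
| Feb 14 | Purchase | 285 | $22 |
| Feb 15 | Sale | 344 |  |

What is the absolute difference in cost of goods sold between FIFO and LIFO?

FIFO COGS: 64 @ $21 + 140 @ $20 + 140 @ $21 = $7,084
LIFO COGS: 285 @ $22 + 59 @ $23 = $7,627
Difference = |$7,084 − $7,627| = $543

$543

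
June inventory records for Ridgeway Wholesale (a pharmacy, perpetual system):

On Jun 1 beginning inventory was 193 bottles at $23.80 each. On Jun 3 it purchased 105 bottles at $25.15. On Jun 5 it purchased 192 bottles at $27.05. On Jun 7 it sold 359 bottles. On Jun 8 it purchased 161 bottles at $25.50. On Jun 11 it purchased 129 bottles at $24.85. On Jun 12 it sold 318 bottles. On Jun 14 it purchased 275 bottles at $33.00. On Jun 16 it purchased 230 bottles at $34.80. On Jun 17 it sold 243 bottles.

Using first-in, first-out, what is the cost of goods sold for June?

Jun 7, 359 sold [FIFO — oldest first]: 193 @ $23.80 + 105 @ $25.15 + 61 @ $27.05 = $8,884.20
Jun 12, 318 sold [FIFO — oldest first]: 131 @ $27.05 + 161 @ $25.50 + 26 @ $24.85 = $8,295.15
Jun 17, 243 sold [FIFO — oldest first]: 103 @ $24.85 + 140 @ $33.00 = $7,179.55
Total COGS = $8,884.20 + $8,295.15 + $7,179.55 = $24,358.90
Ending inventory: 135 @ $33.00 + 230 @ $34.80 = $12,459.00

COGS = $24,358.90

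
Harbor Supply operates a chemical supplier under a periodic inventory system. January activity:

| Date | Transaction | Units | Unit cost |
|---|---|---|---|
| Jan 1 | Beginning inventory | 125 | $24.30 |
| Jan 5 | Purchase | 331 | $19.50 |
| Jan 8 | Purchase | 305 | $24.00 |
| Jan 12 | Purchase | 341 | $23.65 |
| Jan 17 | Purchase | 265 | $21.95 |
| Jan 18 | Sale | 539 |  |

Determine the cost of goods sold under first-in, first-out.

Jan 18, 539 sold [FIFO — oldest first]: 125 @ $24.30 + 331 @ $19.50 + 83 @ $24.00 = $11,484.00
Ending inventory: 222 @ $24.00 + 341 @ $23.65 + 265 @ $21.95 = $19,209.40

COGS = $11,484.00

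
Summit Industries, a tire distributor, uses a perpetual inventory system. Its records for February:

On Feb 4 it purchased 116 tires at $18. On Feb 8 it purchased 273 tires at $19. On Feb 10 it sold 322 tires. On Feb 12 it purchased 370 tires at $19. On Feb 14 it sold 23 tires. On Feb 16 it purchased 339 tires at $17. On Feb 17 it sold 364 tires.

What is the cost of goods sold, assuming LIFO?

COGS = $12,744

Feb 10, 322 sold [LIFO — newest first]: 273 @ $19 + 49 @ $18 = $6,069
Feb 14, 23 sold [LIFO — newest first]: 23 @ $19 = $437
Feb 17, 364 sold [LIFO — newest first]: 339 @ $17 + 25 @ $19 = $6,238
Total COGS = $6,069 + $437 + $6,238 = $12,744
Ending inventory: 67 @ $18 + 322 @ $19 = $7,324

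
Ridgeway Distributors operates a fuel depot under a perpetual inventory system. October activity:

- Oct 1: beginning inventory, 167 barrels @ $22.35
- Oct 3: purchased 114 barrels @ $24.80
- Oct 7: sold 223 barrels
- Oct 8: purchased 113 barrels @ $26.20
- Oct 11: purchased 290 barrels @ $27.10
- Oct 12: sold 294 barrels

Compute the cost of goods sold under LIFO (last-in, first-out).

COGS = $13,227.15

Oct 7, 223 sold [LIFO — newest first]: 114 @ $24.80 + 109 @ $22.35 = $5,263.35
Oct 12, 294 sold [LIFO — newest first]: 290 @ $27.10 + 4 @ $26.20 = $7,963.80
Total COGS = $5,263.35 + $7,963.80 = $13,227.15
Ending inventory: 58 @ $22.35 + 109 @ $26.20 = $4,152.10
Check: goods available $17,379.25 = COGS $13,227.15 + ending $4,152.10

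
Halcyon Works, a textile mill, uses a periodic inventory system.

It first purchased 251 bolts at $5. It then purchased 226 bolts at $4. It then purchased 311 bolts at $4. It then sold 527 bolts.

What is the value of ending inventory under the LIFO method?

Ending inventory = $1,295

Sale 1 (527) [LIFO — newest first]: 311 @ $4 + 216 @ $4 = $2,108
Ending inventory: 251 @ $5 + 10 @ $4 = $1,295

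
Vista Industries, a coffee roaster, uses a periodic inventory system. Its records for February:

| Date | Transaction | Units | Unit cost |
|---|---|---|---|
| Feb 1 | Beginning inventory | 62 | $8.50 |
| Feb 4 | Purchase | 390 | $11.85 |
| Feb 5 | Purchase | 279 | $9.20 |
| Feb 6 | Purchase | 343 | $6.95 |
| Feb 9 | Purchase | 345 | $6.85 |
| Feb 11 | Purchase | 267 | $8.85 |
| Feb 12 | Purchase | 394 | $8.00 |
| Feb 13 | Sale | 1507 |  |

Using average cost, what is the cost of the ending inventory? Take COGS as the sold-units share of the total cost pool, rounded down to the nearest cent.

Feb 13, sell 1507: 1507/2080 × $17,977.35 → $13,024.93
Ending inventory (cost pool remaining) = $4,952.42
Check: goods available $17,977.35 = COGS $13,024.93 + ending $4,952.42

Ending inventory = $4,952.42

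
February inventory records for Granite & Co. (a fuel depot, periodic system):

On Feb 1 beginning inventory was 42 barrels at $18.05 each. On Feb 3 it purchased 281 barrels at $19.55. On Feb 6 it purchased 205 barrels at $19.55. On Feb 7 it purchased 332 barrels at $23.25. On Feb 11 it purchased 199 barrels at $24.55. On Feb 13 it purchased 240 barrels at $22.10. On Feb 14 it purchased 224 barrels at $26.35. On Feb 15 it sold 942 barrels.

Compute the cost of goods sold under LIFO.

Feb 15, 942 sold [LIFO — newest first]: 224 @ $26.35 + 240 @ $22.10 + 199 @ $24.55 + 279 @ $23.25 = $22,578.60
Ending inventory: 42 @ $18.05 + 281 @ $19.55 + 205 @ $19.55 + 53 @ $23.25 = $11,491.65
Check: goods available $34,070.25 = COGS $22,578.60 + ending $11,491.65

COGS = $22,578.60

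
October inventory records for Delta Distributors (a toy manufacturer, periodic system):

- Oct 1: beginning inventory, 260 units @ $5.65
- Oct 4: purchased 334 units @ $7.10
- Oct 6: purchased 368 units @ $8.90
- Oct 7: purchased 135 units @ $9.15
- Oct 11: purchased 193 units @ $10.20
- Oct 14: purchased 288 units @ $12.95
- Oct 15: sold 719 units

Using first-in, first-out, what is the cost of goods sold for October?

Oct 15, 719 sold [FIFO — oldest first]: 260 @ $5.65 + 334 @ $7.10 + 125 @ $8.90 = $4,952.90
Ending inventory: 243 @ $8.90 + 135 @ $9.15 + 193 @ $10.20 + 288 @ $12.95 = $9,096.15
Check: goods available $14,049.05 = COGS $4,952.90 + ending $9,096.15

COGS = $4,952.90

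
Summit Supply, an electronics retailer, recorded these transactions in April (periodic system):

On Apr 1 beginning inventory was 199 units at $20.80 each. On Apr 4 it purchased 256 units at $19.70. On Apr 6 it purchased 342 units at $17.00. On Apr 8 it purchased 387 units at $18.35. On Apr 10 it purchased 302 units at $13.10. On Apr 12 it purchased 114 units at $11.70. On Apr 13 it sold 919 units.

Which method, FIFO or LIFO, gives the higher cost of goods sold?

FIFO COGS: 199 @ $20.80 + 256 @ $19.70 + 342 @ $17.00 + 122 @ $18.35 = $17,235.10
LIFO COGS: 114 @ $11.70 + 302 @ $13.10 + 387 @ $18.35 + 116 @ $17.00 = $14,363.45

FIFO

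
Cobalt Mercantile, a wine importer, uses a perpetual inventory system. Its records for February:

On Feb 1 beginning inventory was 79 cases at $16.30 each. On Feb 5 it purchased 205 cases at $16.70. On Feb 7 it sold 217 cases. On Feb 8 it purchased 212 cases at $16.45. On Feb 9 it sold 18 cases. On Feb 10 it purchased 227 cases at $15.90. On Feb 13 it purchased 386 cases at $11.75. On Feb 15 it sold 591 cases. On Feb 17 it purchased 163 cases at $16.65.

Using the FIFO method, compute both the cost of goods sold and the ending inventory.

COGS = $13,018.15; ending inventory = $6,039.20

Feb 7, 217 sold [FIFO — oldest first]: 79 @ $16.30 + 138 @ $16.70 = $3,592.30
Feb 9, 18 sold [FIFO — oldest first]: 18 @ $16.70 = $300.60
Feb 15, 591 sold [FIFO — oldest first]: 49 @ $16.70 + 212 @ $16.45 + 227 @ $15.90 + 103 @ $11.75 = $9,125.25
Total COGS = $3,592.30 + $300.60 + $9,125.25 = $13,018.15
Ending inventory: 283 @ $11.75 + 163 @ $16.65 = $6,039.20
Check: goods available $19,057.35 = COGS $13,018.15 + ending $6,039.20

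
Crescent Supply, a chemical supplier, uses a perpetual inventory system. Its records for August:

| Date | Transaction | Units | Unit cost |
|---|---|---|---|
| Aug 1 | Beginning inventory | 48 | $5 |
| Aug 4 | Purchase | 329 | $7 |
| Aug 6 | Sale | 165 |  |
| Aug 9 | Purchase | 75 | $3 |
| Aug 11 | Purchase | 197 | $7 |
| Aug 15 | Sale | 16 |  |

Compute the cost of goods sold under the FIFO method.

COGS = $1,171

Aug 6, 165 sold [FIFO — oldest first]: 48 @ $5 + 117 @ $7 = $1,059
Aug 15, 16 sold [FIFO — oldest first]: 16 @ $7 = $112
Total COGS = $1,059 + $112 = $1,171
Ending inventory: 196 @ $7 + 75 @ $3 + 197 @ $7 = $2,976
Check: goods available $4,147 = COGS $1,171 + ending $2,976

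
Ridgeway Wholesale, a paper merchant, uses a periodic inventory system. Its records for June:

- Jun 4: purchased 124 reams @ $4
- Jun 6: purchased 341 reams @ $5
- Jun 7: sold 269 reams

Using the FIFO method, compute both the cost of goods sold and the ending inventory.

COGS = $1,221; ending inventory = $980

Jun 7, 269 sold [FIFO — oldest first]: 124 @ $4 + 145 @ $5 = $1,221
Ending inventory: 196 @ $5 = $980
Check: goods available $2,201 = COGS $1,221 + ending $980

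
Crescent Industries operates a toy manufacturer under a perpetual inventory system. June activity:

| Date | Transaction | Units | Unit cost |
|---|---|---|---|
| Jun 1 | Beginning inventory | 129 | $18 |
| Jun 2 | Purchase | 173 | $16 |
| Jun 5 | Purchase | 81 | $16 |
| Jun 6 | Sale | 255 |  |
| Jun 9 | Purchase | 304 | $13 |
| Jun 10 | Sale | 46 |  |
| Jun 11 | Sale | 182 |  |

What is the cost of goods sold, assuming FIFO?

Jun 6, 255 sold [FIFO — oldest first]: 129 @ $18 + 126 @ $16 = $4,338
Jun 10, 46 sold [FIFO — oldest first]: 46 @ $16 = $736
Jun 11, 182 sold [FIFO — oldest first]: 1 @ $16 + 81 @ $16 + 100 @ $13 = $2,612
Total COGS = $4,338 + $736 + $2,612 = $7,686
Ending inventory: 204 @ $13 = $2,652

COGS = $7,686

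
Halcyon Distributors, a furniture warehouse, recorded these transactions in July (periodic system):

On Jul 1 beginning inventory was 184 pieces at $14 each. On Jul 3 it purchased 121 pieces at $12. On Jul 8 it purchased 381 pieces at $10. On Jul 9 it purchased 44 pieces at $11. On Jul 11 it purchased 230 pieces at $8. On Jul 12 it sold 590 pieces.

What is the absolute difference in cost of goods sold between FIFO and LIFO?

$1,394

FIFO COGS: 184 @ $14 + 121 @ $12 + 285 @ $10 = $6,878
LIFO COGS: 230 @ $8 + 44 @ $11 + 316 @ $10 = $5,484
Difference = |$6,878 − $5,484| = $1,394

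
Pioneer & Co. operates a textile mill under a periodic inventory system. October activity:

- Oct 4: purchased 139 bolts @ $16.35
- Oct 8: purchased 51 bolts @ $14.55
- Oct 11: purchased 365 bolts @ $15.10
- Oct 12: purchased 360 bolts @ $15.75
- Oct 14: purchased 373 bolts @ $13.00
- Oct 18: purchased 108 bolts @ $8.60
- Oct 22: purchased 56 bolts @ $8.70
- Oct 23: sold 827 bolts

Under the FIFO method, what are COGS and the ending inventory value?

Oct 23, 827 sold [FIFO — oldest first]: 139 @ $16.35 + 51 @ $14.55 + 365 @ $15.10 + 272 @ $15.75 = $12,810.20
Ending inventory: 88 @ $15.75 + 373 @ $13.00 + 108 @ $8.60 + 56 @ $8.70 = $7,651.00
Check: goods available $20,461.20 = COGS $12,810.20 + ending $7,651.00

COGS = $12,810.20; ending inventory = $7,651.00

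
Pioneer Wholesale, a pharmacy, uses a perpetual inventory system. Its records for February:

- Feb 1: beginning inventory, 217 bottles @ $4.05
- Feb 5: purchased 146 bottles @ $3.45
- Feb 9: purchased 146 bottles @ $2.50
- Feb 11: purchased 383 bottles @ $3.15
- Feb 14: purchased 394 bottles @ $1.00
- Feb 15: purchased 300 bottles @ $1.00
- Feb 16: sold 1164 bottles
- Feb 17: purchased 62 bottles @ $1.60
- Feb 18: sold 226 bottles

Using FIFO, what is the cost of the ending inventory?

Ending inventory = $295.20

Feb 16, 1164 sold [FIFO — oldest first]: 217 @ $4.05 + 146 @ $3.45 + 146 @ $2.50 + 383 @ $3.15 + 272 @ $1.00 = $3,226.00
Feb 18, 226 sold [FIFO — oldest first]: 122 @ $1.00 + 104 @ $1.00 = $226.00
Total COGS = $3,226.00 + $226.00 = $3,452.00
Ending inventory: 196 @ $1.00 + 62 @ $1.60 = $295.20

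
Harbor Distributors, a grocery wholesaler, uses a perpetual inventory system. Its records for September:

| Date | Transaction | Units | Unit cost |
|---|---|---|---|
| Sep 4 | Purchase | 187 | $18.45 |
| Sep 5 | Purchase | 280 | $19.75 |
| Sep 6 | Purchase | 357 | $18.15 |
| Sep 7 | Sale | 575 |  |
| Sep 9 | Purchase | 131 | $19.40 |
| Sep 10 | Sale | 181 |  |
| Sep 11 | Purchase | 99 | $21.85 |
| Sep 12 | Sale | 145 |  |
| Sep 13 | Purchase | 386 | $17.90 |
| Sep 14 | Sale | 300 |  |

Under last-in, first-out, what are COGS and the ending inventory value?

COGS = $22,711.40; ending inventory = $4,362.25

Sep 7, 575 sold [LIFO — newest first]: 357 @ $18.15 + 218 @ $19.75 = $10,785.05
Sep 10, 181 sold [LIFO — newest first]: 131 @ $19.40 + 50 @ $19.75 = $3,528.90
Sep 12, 145 sold [LIFO — newest first]: 99 @ $21.85 + 12 @ $19.75 + 34 @ $18.45 = $3,027.45
Sep 14, 300 sold [LIFO — newest first]: 300 @ $17.90 = $5,370.00
Total COGS = $10,785.05 + $3,528.90 + $3,027.45 + $5,370.00 = $22,711.40
Ending inventory: 153 @ $18.45 + 86 @ $17.90 = $4,362.25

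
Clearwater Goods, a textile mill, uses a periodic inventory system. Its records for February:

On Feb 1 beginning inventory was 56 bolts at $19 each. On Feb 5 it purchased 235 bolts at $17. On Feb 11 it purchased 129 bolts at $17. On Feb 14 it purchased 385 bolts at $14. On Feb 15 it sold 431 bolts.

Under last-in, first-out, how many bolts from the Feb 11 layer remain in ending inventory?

Feb 15, 431 sold [LIFO — newest first]: 385 @ $14 + 46 @ $17 = $6,172
Ending inventory: 56 @ $19 + 235 @ $17 + 83 @ $17 = $6,470
Check: goods available $12,642 = COGS $6,172 + ending $6,470

83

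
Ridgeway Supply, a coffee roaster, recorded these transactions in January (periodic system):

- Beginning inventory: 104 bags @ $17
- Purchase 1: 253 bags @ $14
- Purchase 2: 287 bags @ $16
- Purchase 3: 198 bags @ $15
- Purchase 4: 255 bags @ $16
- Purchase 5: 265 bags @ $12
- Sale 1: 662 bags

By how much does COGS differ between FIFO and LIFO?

$782

FIFO COGS: 104 @ $17 + 253 @ $14 + 287 @ $16 + 18 @ $15 = $10,172
LIFO COGS: 265 @ $12 + 255 @ $16 + 142 @ $15 = $9,390
Difference = |$10,172 − $9,390| = $782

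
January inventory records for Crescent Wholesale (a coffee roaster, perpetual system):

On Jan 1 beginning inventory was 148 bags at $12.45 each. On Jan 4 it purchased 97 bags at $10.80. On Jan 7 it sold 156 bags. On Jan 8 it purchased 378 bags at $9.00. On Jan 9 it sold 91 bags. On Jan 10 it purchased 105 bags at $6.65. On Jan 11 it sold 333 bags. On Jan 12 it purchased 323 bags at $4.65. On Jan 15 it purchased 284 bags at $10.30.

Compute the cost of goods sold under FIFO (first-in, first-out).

Jan 7, 156 sold [FIFO — oldest first]: 148 @ $12.45 + 8 @ $10.80 = $1,929.00
Jan 9, 91 sold [FIFO — oldest first]: 89 @ $10.80 + 2 @ $9.00 = $979.20
Jan 11, 333 sold [FIFO — oldest first]: 333 @ $9.00 = $2,997.00
Total COGS = $1,929.00 + $979.20 + $2,997.00 = $5,905.20
Ending inventory: 43 @ $9.00 + 105 @ $6.65 + 323 @ $4.65 + 284 @ $10.30 = $5,512.40

COGS = $5,905.20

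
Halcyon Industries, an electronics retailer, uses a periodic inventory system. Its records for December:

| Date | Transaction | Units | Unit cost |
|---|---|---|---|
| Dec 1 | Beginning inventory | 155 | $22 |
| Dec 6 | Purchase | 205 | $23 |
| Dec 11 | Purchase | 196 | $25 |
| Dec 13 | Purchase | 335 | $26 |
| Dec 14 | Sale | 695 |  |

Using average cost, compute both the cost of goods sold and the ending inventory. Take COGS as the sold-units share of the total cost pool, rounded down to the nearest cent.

COGS = $16,953.78; ending inventory = $4,781.22

Dec 14, sell 695: 695/891 × $21,735.00 → $16,953.78
Ending inventory (cost pool remaining) = $4,781.22
Check: goods available $21,735.00 = COGS $16,953.78 + ending $4,781.22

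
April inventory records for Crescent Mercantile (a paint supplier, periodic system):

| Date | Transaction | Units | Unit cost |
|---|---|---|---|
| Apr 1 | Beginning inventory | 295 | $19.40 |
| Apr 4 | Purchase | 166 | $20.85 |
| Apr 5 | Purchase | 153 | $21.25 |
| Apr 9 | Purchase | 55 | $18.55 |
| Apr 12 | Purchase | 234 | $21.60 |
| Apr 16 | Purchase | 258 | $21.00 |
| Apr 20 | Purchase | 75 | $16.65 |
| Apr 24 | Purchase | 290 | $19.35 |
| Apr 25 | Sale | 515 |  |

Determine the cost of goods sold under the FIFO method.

COGS = $10,331.60

Apr 25, 515 sold [FIFO — oldest first]: 295 @ $19.40 + 166 @ $20.85 + 54 @ $21.25 = $10,331.60
Ending inventory: 99 @ $21.25 + 55 @ $18.55 + 234 @ $21.60 + 258 @ $21.00 + 75 @ $16.65 + 290 @ $19.35 = $20,456.65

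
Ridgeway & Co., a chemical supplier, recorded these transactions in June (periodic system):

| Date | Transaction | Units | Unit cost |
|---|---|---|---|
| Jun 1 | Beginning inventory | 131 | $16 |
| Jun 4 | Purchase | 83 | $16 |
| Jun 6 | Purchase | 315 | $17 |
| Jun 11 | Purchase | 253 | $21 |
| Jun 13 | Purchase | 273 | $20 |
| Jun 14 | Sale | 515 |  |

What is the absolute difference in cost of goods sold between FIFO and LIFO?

$2,001

FIFO COGS: 131 @ $16 + 83 @ $16 + 301 @ $17 = $8,541
LIFO COGS: 273 @ $20 + 242 @ $21 = $10,542
Difference = |$8,541 − $10,542| = $2,001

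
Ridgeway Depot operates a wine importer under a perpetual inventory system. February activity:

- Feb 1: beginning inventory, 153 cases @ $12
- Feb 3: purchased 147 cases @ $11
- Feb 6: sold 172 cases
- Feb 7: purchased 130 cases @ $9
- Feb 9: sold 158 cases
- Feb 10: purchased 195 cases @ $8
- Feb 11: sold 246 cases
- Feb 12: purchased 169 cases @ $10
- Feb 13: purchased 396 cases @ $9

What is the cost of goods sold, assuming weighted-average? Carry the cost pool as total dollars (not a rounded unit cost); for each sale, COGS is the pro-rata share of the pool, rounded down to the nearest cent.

COGS = $5,753.70

After Feb 1: 153 on hand, pool $1,836.00 (≈ $12.0000 each)
After Feb 3: 300 on hand, pool $3,453.00 (≈ $11.5100 each)
Feb 6, sell 172: 172/300 × $3,453.00 → $1,979.72
After Feb 7: 258 on hand, pool $2,643.28 (≈ $10.2453 each)
Feb 9, sell 158: 158/258 × $2,643.28 → $1,618.75
After Feb 10: 295 on hand, pool $2,584.53 (≈ $8.7611 each)
Feb 11, sell 246: 246/295 × $2,584.53 → $2,155.23
After Feb 12: 218 on hand, pool $2,119.30 (≈ $9.7216 each)
After Feb 13: 614 on hand, pool $5,683.30 (≈ $9.2562 each)
Total COGS = $1,979.72 + $1,618.75 + $2,155.23 = $5,753.70
Ending inventory (cost pool remaining) = $5,683.30
Check: goods available $11,437.00 = COGS $5,753.70 + ending $5,683.30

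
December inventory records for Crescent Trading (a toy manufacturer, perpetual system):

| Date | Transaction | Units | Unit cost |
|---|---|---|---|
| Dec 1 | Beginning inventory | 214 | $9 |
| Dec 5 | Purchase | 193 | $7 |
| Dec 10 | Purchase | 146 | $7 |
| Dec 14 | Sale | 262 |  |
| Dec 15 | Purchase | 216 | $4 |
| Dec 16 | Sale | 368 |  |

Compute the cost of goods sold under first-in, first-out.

Dec 14, 262 sold [FIFO — oldest first]: 214 @ $9 + 48 @ $7 = $2,262
Dec 16, 368 sold [FIFO — oldest first]: 145 @ $7 + 146 @ $7 + 77 @ $4 = $2,345
Total COGS = $2,262 + $2,345 = $4,607
Ending inventory: 139 @ $4 = $556

COGS = $4,607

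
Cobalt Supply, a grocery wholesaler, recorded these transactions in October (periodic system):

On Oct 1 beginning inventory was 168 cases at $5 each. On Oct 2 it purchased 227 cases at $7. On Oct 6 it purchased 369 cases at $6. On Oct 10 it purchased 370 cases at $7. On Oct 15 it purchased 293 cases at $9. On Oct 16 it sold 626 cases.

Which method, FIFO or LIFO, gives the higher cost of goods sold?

LIFO

FIFO COGS: 168 @ $5 + 227 @ $7 + 231 @ $6 = $3,815
LIFO COGS: 293 @ $9 + 333 @ $7 = $4,968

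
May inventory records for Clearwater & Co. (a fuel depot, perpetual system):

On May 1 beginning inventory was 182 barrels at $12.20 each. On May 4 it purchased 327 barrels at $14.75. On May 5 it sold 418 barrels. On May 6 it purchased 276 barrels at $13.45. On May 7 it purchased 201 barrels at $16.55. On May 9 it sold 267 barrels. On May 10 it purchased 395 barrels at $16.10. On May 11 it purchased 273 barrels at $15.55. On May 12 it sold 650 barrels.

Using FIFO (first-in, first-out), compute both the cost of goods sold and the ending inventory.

May 5, 418 sold [FIFO — oldest first]: 182 @ $12.20 + 236 @ $14.75 = $5,701.40
May 9, 267 sold [FIFO — oldest first]: 91 @ $14.75 + 176 @ $13.45 = $3,709.45
May 12, 650 sold [FIFO — oldest first]: 100 @ $13.45 + 201 @ $16.55 + 349 @ $16.10 = $10,290.45
Total COGS = $5,701.40 + $3,709.45 + $10,290.45 = $19,701.30
Ending inventory: 46 @ $16.10 + 273 @ $15.55 = $4,985.75

COGS = $19,701.30; ending inventory = $4,985.75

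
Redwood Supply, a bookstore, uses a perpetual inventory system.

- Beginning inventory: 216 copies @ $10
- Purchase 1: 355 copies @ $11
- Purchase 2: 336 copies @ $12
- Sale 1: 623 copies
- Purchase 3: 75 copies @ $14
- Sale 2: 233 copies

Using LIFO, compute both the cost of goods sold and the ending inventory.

COGS = $9,887; ending inventory = $1,260

Sale 1 (623) [LIFO — newest first]: 336 @ $12 + 287 @ $11 = $7,189
Sale 2 (233) [LIFO — newest first]: 75 @ $14 + 68 @ $11 + 90 @ $10 = $2,698
Total COGS = $7,189 + $2,698 = $9,887
Ending inventory: 126 @ $10 = $1,260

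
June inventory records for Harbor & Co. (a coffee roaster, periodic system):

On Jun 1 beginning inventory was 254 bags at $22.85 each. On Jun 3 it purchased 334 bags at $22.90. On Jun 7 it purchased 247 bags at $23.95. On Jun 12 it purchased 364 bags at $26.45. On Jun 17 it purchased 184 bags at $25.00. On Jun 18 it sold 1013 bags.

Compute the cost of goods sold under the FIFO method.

Jun 18, 1013 sold [FIFO — oldest first]: 254 @ $22.85 + 334 @ $22.90 + 247 @ $23.95 + 178 @ $26.45 = $24,076.25
Ending inventory: 186 @ $26.45 + 184 @ $25.00 = $9,519.70
Check: goods available $33,595.95 = COGS $24,076.25 + ending $9,519.70

COGS = $24,076.25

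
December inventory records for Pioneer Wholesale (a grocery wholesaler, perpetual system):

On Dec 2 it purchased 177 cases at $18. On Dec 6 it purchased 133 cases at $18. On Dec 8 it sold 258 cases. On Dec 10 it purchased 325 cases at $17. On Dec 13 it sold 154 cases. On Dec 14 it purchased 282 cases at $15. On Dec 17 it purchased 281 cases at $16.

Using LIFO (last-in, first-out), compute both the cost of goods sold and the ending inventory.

COGS = $7,262; ending inventory = $12,569

Dec 8, 258 sold [LIFO — newest first]: 133 @ $18 + 125 @ $18 = $4,644
Dec 13, 154 sold [LIFO — newest first]: 154 @ $17 = $2,618
Total COGS = $4,644 + $2,618 = $7,262
Ending inventory: 52 @ $18 + 171 @ $17 + 282 @ $15 + 281 @ $16 = $12,569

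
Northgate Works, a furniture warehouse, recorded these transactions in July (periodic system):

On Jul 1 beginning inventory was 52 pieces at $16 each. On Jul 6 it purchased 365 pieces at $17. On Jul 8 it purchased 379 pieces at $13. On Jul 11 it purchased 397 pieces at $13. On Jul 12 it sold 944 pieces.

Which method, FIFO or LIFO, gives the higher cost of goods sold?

FIFO

FIFO COGS: 52 @ $16 + 365 @ $17 + 379 @ $13 + 148 @ $13 = $13,888
LIFO COGS: 397 @ $13 + 379 @ $13 + 168 @ $17 = $12,944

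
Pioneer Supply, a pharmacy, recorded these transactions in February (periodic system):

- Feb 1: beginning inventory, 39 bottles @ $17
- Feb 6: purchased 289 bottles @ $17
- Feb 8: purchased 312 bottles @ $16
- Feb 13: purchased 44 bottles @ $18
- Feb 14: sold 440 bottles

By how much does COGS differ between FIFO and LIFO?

FIFO COGS: 39 @ $17 + 289 @ $17 + 112 @ $16 = $7,368
LIFO COGS: 44 @ $18 + 312 @ $16 + 84 @ $17 = $7,212
Difference = |$7,368 − $7,212| = $156

$156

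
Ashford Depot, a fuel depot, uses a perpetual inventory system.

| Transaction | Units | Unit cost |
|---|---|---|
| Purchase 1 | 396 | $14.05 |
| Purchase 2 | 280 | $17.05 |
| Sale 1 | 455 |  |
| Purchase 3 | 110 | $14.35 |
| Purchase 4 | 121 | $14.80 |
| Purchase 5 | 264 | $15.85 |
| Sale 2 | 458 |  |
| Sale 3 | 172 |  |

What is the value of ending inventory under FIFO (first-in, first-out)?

Sale 1 (455) [FIFO — oldest first]: 396 @ $14.05 + 59 @ $17.05 = $6,569.75
Sale 2 (458) [FIFO — oldest first]: 221 @ $17.05 + 110 @ $14.35 + 121 @ $14.80 + 6 @ $15.85 = $7,232.45
Sale 3 (172) [FIFO — oldest first]: 172 @ $15.85 = $2,726.20
Total COGS = $6,569.75 + $7,232.45 + $2,726.20 = $16,528.40
Ending inventory: 86 @ $15.85 = $1,363.10

Ending inventory = $1,363.10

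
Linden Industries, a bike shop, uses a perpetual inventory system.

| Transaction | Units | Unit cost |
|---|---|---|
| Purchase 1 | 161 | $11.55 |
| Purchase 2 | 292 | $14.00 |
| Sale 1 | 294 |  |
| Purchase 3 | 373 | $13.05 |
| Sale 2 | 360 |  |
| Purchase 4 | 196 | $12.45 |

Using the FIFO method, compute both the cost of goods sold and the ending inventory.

COGS = $8,570.60; ending inventory = $4,684.80

Sale 1 (294) [FIFO — oldest first]: 161 @ $11.55 + 133 @ $14.00 = $3,721.55
Sale 2 (360) [FIFO — oldest first]: 159 @ $14.00 + 201 @ $13.05 = $4,849.05
Total COGS = $3,721.55 + $4,849.05 = $8,570.60
Ending inventory: 172 @ $13.05 + 196 @ $12.45 = $4,684.80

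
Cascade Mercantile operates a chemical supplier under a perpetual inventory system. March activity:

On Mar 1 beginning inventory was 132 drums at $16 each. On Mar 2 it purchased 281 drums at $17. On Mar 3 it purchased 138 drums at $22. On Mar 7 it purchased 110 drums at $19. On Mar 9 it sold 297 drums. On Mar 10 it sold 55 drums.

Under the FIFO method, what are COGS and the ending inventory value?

Mar 9, 297 sold [FIFO — oldest first]: 132 @ $16 + 165 @ $17 = $4,917
Mar 10, 55 sold [FIFO — oldest first]: 55 @ $17 = $935
Total COGS = $4,917 + $935 = $5,852
Ending inventory: 61 @ $17 + 138 @ $22 + 110 @ $19 = $6,163

COGS = $5,852; ending inventory = $6,163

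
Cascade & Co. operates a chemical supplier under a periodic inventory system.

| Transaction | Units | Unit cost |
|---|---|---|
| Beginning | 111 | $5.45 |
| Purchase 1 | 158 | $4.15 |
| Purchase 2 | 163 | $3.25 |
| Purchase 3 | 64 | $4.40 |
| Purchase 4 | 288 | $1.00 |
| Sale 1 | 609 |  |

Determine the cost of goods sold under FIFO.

COGS = $2,185.00

Sale 1 (609) [FIFO — oldest first]: 111 @ $5.45 + 158 @ $4.15 + 163 @ $3.25 + 64 @ $4.40 + 113 @ $1.00 = $2,185.00
Ending inventory: 175 @ $1.00 = $175.00
Check: goods available $2,360.00 = COGS $2,185.00 + ending $175.00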